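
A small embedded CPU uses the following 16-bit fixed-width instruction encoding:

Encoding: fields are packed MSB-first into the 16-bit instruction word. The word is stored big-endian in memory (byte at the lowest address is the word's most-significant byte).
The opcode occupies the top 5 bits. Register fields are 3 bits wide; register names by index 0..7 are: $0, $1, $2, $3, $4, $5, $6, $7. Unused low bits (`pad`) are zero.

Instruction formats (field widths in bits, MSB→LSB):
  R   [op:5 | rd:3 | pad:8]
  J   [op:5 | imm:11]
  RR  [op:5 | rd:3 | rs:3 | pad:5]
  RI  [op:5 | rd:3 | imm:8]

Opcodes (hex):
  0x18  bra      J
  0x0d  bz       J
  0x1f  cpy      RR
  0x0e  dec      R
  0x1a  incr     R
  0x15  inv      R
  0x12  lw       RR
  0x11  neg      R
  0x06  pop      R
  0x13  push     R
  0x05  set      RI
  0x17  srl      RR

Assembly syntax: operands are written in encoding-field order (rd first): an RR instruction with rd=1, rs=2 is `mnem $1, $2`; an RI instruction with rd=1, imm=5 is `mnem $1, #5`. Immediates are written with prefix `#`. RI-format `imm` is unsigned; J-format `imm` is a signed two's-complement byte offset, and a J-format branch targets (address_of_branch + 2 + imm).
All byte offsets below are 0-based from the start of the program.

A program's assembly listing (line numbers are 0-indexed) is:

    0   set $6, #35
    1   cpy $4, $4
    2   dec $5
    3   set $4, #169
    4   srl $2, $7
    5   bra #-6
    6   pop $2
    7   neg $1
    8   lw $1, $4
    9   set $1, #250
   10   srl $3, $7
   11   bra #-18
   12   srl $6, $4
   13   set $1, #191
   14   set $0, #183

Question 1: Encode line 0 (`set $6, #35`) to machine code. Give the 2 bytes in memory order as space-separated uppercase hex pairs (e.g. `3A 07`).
0. set fields op=0x5:5|rd=6:3|imm=35:8 → word 2e23h → 2e 23

2E 23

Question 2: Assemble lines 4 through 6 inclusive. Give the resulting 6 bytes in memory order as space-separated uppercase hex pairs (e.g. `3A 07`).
BA E0 C7 FA 32 00

4. srl fields op=0x17:5|rd=2:3|rs=7:3|pad=0:5 → word bae0h → ba e0
5. bra fields op=0x18:5|imm=-6:11 → word c7fah → c7 fa
6. pop fields op=0x6:5|rd=2:3|pad=0:8 → word 3200h → 32 00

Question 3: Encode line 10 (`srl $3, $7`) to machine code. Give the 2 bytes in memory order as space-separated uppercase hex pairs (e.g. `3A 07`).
BB E0

10. srl fields op=0x17:5|rd=3:3|rs=7:3|pad=0:5 → word bbe0h → bb e0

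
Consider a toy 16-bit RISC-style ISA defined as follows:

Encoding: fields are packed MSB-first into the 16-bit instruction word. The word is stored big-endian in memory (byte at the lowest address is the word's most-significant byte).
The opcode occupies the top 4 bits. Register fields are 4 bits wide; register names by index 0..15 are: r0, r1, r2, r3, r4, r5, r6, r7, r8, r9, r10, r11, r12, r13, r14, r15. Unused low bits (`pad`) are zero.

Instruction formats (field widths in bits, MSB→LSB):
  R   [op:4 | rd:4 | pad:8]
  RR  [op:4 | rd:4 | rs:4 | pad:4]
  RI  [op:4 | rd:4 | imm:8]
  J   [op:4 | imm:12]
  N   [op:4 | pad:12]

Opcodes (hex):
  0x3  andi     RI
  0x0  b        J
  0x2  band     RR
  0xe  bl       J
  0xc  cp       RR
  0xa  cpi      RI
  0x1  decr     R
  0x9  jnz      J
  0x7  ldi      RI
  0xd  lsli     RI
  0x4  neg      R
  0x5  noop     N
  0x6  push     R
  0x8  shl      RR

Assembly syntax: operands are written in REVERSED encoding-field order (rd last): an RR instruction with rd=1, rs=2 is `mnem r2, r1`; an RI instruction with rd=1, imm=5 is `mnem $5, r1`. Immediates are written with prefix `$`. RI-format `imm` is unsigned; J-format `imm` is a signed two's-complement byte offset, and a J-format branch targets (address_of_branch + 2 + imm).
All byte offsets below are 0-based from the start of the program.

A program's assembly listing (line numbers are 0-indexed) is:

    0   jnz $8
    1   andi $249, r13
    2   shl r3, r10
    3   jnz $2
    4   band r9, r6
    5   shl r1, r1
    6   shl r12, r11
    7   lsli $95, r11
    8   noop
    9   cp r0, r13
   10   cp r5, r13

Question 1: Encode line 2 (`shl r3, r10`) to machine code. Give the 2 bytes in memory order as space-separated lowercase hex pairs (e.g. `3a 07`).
8a 30

line 2 (shl): pack op=0x8:4|rd=10:4|rs=3:4|pad=0:4 = 0x8a30; big→ 8a 30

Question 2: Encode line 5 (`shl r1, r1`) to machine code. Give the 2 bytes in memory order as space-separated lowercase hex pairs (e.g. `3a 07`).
L5: shl op=0x8:4|rd=1:4|rs=1:4|pad=0:4 ⇒ 0x8110 ⇒ big 81 10

81 10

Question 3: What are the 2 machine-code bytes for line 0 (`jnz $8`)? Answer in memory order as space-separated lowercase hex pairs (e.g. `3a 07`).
90 08

0. jnz fields op=0x9:4|imm=8:12 → word 9008h → 90 08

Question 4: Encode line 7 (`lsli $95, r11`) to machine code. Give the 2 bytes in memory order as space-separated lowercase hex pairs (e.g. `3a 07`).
db 5f

line 7 (lsli): pack op=0xd:4|rd=11:4|imm=95:8 = 0xdb5f; big→ db 5f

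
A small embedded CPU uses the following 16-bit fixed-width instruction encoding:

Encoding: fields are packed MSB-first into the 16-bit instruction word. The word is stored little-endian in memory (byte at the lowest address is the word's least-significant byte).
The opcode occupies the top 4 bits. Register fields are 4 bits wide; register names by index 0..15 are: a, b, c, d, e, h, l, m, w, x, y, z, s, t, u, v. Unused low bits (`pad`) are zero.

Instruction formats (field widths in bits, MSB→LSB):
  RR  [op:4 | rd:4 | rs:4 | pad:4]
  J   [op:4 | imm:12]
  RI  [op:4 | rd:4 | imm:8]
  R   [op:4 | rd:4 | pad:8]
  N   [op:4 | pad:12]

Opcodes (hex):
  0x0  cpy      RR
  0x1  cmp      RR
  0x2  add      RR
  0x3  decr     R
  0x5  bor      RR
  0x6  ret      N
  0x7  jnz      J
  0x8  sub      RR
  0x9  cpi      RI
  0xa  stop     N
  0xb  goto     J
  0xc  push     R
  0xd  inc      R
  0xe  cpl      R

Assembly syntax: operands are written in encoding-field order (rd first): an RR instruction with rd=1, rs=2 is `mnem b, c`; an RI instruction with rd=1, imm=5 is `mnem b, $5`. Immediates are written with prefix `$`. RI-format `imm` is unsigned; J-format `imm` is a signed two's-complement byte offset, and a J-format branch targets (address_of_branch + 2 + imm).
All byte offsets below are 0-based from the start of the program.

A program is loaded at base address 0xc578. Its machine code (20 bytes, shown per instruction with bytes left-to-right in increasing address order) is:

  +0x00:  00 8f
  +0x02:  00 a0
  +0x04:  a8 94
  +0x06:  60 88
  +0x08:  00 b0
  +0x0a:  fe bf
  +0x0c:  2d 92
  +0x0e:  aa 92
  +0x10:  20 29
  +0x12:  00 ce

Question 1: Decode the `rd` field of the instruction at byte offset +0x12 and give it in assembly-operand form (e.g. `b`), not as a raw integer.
@+12  little-endian(00 ce) = 0xce00
  opcode bits[15:12]=0xc: push/R
  rd@[11:8]=0xe ⇒ u

u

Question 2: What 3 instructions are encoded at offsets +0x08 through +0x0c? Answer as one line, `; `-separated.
goto $0; goto $-2; cpi c, $45

+0x08: 00 b0 ⇒ word 0xb000 (little)
  top 4b → 0xb → goto [J]
  imm: (w>>0)&0xfff=0x0 → $0
+0x0a: fe bf ⇒ word 0xbffe (little)
  top 4b → 0xb → goto [J]
  imm: (w>>0)&0xfff=0xffe (s12→-2) → $-2
+0x0c: 2d 92 ⇒ word 0x922d (little)
  top 4b → 0x9 → cpi [RI]
  rd: (w>>8)&0xf=0x2 → c
  imm: (w>>0)&0xff=0x2d → $45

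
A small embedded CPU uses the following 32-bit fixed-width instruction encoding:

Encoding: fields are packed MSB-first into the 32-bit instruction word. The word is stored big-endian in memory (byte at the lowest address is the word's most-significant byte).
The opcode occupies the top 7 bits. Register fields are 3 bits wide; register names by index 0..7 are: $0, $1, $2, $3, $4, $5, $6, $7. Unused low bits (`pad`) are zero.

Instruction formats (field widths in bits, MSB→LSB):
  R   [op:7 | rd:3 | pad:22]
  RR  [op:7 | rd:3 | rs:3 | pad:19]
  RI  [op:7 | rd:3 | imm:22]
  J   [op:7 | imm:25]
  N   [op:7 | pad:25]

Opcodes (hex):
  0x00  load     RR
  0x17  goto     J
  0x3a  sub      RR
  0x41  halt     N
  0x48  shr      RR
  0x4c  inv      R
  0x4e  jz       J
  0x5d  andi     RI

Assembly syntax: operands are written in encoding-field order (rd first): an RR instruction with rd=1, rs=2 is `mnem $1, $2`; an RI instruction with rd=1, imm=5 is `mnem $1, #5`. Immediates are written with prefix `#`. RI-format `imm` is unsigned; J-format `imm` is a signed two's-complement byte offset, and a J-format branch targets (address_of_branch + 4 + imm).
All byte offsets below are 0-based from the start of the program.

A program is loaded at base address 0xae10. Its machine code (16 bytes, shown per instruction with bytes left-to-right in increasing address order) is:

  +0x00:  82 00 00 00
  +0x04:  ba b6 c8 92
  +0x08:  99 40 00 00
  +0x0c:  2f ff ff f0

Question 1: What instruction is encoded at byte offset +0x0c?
@+0c  big-endian(2f ff ff f0) = 0x2ffffff0
  opcode bits[31:25]=0x17: goto/J
  imm@[24:0]=0x1fffff0 (s25→-16) ⇒ #-16

goto #-16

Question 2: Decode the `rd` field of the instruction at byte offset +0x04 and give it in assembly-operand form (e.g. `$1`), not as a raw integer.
$2

+0x04: ba b6 c8 92 ⇒ word 0xbab6c892 (big)
  top 7b → 0x5d → andi [RI]
  rd@[24:22]=0x2 ⇒ $2
  imm@[21:0]=0x36c892 ⇒ #3590290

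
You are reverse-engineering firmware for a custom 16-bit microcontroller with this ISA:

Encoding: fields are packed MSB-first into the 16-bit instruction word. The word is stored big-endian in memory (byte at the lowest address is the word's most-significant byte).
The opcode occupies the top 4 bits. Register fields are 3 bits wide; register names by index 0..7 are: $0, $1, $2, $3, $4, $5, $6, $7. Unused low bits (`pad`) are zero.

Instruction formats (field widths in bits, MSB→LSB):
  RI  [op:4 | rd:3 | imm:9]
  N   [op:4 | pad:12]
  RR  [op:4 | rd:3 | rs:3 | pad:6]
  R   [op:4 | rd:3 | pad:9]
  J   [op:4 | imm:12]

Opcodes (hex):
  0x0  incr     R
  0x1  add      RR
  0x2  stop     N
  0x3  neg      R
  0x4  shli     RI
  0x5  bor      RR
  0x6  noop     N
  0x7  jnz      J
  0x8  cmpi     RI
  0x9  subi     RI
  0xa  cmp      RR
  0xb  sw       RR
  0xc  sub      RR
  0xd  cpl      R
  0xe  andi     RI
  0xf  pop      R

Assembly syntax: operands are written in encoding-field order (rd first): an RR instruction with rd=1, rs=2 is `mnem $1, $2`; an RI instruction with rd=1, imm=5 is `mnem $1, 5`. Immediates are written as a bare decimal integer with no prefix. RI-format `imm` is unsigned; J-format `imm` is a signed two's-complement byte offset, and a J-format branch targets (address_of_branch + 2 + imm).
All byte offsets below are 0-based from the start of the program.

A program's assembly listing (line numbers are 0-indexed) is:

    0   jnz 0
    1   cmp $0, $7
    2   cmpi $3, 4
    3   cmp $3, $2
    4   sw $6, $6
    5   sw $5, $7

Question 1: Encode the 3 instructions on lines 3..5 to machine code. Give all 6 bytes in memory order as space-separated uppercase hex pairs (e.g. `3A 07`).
3. cmp fields op=0xa:4|rd=3:3|rs=2:3|pad=0:6 → word a680h → a6 80
4. sw fields op=0xb:4|rd=6:3|rs=6:3|pad=0:6 → word bd80h → bd 80
5. sw fields op=0xb:4|rd=5:3|rs=7:3|pad=0:6 → word bbc0h → bb c0

A6 80 BD 80 BB C0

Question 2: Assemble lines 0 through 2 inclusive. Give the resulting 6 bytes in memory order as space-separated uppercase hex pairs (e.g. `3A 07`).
70 00 A1 C0 86 04

0. jnz fields op=0x7:4|imm=0:12 → word 7000h → 70 00
1. cmp fields op=0xa:4|rd=0:3|rs=7:3|pad=0:6 → word a1c0h → a1 c0
2. cmpi fields op=0x8:4|rd=3:3|imm=4:9 → word 8604h → 86 04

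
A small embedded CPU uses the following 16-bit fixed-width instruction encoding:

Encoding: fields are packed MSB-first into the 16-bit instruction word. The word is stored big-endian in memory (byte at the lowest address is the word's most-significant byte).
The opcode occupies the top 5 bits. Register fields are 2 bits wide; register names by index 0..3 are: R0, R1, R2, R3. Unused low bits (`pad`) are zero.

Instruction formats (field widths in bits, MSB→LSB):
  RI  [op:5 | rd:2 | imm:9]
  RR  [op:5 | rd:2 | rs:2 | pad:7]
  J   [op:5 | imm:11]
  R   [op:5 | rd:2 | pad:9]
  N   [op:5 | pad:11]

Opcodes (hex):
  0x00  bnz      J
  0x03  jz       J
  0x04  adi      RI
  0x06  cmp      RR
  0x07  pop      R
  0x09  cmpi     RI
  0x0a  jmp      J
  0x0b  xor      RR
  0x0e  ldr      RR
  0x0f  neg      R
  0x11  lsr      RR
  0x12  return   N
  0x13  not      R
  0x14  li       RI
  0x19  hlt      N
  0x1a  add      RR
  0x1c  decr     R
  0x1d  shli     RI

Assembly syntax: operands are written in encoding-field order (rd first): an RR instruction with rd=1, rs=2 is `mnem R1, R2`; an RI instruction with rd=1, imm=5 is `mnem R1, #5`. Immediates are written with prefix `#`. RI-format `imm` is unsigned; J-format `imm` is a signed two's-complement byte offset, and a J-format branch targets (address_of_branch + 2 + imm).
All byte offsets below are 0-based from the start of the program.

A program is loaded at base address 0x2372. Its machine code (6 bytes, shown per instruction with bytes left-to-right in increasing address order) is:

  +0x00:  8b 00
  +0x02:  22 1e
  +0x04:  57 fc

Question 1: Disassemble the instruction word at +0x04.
jmp #-4

[04] 57 fc → 0x57fc
  top 5b → 0xa → jmp [J]
  imm@[10:0]=0x7fc (s11→-4) ⇒ #-4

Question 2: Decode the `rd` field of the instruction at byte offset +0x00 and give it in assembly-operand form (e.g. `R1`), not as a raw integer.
R1

[00] 8b 00 → 0x8b00
  top 5b → 0x11 → lsr [RR]
  [10:9] rd=1 = R1
  [8:7] rs=2 = R2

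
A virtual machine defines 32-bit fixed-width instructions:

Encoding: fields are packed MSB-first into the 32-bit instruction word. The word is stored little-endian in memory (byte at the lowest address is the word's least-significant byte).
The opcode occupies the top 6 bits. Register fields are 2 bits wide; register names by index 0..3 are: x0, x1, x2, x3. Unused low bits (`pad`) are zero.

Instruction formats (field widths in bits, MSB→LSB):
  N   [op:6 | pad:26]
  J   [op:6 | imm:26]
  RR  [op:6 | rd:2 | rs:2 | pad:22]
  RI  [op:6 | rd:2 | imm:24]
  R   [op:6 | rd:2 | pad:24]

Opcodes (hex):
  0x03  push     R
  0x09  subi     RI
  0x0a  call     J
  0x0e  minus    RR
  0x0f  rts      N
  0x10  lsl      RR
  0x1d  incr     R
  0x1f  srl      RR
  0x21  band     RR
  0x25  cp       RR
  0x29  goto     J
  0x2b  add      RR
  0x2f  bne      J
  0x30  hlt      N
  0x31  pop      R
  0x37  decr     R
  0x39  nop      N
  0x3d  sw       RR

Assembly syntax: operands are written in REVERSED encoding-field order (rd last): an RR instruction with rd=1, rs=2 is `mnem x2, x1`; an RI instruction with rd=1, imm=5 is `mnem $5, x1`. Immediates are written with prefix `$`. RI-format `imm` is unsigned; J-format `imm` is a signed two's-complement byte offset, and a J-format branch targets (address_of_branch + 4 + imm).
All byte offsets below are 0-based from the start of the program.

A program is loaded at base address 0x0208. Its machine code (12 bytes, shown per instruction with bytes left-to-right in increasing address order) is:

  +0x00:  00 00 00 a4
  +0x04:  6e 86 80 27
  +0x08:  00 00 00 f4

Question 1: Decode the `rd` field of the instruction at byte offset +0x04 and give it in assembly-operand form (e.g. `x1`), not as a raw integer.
+0x04: 6e 86 80 27 ⇒ word 0x2780866e (little)
  top 6b → 0x9 → subi [RI]
  rd: (w>>24)&0x3=0x3 → x3
  imm: (w>>0)&0xffffff=0x80866e → $8423022

x3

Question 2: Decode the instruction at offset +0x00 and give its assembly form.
@+00  little-endian(00 00 00 a4) = 0xa4000000
  top 6b → 0x29 → goto [J]
  [25:0] imm=0 = $0

goto $0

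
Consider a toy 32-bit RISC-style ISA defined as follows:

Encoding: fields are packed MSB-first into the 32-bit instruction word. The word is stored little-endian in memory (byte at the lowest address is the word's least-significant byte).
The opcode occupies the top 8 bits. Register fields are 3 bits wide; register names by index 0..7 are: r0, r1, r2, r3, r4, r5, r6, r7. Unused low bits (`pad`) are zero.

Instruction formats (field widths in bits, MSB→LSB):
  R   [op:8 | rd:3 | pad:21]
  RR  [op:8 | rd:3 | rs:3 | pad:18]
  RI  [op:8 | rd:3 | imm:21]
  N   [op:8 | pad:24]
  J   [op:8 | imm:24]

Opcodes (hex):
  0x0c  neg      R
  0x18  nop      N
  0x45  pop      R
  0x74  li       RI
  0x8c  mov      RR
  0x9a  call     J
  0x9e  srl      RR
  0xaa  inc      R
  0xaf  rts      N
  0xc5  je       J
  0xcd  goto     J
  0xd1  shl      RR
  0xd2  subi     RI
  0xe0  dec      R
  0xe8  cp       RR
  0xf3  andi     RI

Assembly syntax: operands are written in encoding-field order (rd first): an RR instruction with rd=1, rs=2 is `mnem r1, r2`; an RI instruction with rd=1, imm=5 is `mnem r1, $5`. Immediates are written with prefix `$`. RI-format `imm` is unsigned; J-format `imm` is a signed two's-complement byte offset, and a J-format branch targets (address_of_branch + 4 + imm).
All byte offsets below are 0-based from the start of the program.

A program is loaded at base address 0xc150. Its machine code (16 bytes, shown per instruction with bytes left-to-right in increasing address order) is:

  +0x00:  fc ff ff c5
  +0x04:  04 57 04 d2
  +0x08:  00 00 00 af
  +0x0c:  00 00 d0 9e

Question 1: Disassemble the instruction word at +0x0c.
srl r6, r4

off 0x0c: read 00 00 d0 9e as little → 0x9ed00000
  top 8b → 0x9e → srl [RR]
  [23:21] rd=6 = r6
  [20:18] rs=4 = r4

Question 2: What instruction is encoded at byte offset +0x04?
[04] 04 57 04 d2 → 0xd2045704
  top 8b → 0xd2 → subi [RI]
  [23:21] rd=0 = r0
  [20:0] imm=284420 = $284420

subi r0, $284420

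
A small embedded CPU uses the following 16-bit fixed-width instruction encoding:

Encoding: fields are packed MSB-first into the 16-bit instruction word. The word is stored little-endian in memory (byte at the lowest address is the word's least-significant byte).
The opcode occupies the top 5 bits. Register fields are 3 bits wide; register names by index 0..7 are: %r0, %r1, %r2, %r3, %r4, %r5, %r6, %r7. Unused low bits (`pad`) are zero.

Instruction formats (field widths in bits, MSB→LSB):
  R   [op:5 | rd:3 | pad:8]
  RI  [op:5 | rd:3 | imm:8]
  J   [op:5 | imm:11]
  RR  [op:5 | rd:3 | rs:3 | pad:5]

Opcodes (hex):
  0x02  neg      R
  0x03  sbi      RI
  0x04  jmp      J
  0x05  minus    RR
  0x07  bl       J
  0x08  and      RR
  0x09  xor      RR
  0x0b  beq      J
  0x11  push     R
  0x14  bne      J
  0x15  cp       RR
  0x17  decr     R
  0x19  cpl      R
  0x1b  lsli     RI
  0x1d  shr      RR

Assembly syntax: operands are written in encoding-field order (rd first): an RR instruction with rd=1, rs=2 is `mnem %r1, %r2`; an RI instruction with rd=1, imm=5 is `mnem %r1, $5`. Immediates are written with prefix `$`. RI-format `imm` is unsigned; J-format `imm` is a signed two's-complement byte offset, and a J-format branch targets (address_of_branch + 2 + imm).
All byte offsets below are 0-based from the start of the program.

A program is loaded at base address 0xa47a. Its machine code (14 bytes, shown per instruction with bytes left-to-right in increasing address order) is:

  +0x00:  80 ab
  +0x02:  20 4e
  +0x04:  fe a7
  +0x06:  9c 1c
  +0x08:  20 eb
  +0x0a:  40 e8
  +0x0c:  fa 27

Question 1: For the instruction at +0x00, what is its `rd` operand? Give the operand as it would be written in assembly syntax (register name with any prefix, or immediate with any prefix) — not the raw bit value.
+0x00: 80 ab ⇒ word 0xab80 (little)
  opcode bits[15:11]=0x15: cp/RR
  [10:8] rd=3 = %r3
  [7:5] rs=4 = %r4

%r3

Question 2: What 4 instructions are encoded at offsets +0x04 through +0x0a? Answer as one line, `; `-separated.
@+04  little-endian(fe a7) = 0xa7fe
  top 5b → 0x14 → bne [J]
  imm: (w>>0)&0x7ff=0x7fe (s11→-2) → $-2
@+06  little-endian(9c 1c) = 0x1c9c
  top 5b → 0x3 → sbi [RI]
  rd: (w>>8)&0x7=0x4 → %r4
  imm: (w>>0)&0xff=0x9c → $156
@+08  little-endian(20 eb) = 0xeb20
  top 5b → 0x1d → shr [RR]
  rd: (w>>8)&0x7=0x3 → %r3
  rs: (w>>5)&0x7=0x1 → %r1
@+0a  little-endian(40 e8) = 0xe840
  top 5b → 0x1d → shr [RR]
  rd: (w>>8)&0x7=0x0 → %r0
  rs: (w>>5)&0x7=0x2 → %r2

bne $-2; sbi %r4, $156; shr %r3, %r1; shr %r0, %r2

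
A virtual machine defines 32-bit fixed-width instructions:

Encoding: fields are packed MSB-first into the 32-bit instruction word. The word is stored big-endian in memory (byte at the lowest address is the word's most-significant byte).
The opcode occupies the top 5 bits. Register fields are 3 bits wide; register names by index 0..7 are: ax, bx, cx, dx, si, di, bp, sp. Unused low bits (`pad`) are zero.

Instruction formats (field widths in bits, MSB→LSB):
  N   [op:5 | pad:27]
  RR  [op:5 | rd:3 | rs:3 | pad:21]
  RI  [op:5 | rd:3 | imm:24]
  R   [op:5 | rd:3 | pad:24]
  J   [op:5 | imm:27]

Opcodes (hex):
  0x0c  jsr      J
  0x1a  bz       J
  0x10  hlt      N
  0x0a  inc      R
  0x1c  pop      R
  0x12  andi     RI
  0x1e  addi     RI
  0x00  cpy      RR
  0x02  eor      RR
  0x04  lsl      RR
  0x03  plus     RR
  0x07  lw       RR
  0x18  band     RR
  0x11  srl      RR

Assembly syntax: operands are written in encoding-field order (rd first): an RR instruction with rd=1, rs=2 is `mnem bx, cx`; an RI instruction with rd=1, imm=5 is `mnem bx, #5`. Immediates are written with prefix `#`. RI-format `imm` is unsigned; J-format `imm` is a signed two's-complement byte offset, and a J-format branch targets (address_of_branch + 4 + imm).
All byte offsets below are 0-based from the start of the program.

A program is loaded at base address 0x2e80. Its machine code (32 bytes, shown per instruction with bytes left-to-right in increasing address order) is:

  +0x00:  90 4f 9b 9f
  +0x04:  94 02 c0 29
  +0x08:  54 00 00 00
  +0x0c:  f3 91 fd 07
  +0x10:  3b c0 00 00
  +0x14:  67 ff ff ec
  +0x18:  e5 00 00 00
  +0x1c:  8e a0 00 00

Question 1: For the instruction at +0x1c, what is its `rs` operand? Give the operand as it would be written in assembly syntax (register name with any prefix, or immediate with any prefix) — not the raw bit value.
@+1c  big-endian(8e a0 00 00) = 0x8ea00000
  opcode bits[31:27]=0x11: srl/RR
  [26:24] rd=6 = bp
  [23:21] rs=5 = di

di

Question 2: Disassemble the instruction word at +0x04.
andi si, #180265

@+04  big-endian(94 02 c0 29) = 0x9402c029
  opcode bits[31:27]=0x12: andi/RI
  rd@[26:24]=0x4 ⇒ si
  imm@[23:0]=0x2c029 ⇒ #180265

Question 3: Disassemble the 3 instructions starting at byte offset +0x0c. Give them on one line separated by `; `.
addi dx, #9567495; lw dx, bp; jsr #-20

+0x0c: f3 91 fd 07 ⇒ word 0xf391fd07 (big)
  opcode bits[31:27]=0x1e: addi/RI
  rd: (w>>24)&0x7=0x3 → dx
  imm: (w>>0)&0xffffff=0x91fd07 → #9567495
+0x10: 3b c0 00 00 ⇒ word 0x3bc00000 (big)
  opcode bits[31:27]=0x7: lw/RR
  rd: (w>>24)&0x7=0x3 → dx
  rs: (w>>21)&0x7=0x6 → bp
+0x14: 67 ff ff ec ⇒ word 0x67ffffec (big)
  opcode bits[31:27]=0xc: jsr/J
  imm: (w>>0)&0x7ffffff=0x7ffffec (s27→-20) → #-20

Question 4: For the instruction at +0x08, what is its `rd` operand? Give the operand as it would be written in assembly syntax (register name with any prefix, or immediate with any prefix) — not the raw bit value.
si

off 0x08: read 54 00 00 00 as big → 0x54000000
  top 5b → 0xa → inc [R]
  rd: (w>>24)&0x7=0x4 → si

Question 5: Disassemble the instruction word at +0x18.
pop di

+0x18: e5 00 00 00 ⇒ word 0xe5000000 (big)
  opcode bits[31:27]=0x1c: pop/R
  [26:24] rd=5 = di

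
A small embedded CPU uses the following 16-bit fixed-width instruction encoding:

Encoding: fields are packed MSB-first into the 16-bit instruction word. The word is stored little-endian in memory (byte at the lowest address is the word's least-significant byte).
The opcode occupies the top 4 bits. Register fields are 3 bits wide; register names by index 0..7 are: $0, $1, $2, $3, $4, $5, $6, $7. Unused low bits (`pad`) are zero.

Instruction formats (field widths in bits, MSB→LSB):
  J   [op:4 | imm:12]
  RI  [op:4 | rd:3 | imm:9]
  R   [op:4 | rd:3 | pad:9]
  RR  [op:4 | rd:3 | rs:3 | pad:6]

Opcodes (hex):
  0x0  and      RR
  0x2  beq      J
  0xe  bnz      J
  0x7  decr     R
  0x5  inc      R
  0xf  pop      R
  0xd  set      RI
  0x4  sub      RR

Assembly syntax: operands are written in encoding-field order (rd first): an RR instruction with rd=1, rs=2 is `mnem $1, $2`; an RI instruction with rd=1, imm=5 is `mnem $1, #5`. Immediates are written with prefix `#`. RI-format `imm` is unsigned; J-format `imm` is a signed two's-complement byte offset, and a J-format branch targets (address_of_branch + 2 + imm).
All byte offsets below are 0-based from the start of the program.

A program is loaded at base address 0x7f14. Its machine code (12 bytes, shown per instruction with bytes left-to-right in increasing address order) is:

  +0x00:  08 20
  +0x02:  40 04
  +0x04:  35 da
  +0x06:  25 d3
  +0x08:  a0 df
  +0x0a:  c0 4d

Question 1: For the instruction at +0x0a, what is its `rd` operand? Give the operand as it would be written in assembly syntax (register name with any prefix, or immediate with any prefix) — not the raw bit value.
[0a] c0 4d → 0x4dc0
  top 4b → 0x4 → sub [RR]
  rd@[11:9]=0x6 ⇒ $6
  rs@[8:6]=0x7 ⇒ $7

$6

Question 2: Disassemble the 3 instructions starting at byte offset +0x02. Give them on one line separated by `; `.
and $2, $1; set $5, #53; set $1, #293

+0x02: 40 04 ⇒ word 0x0440 (little)
  top 4b → 0x0 → and [RR]
  rd@[11:9]=0x2 ⇒ $2
  rs@[8:6]=0x1 ⇒ $1
+0x04: 35 da ⇒ word 0xda35 (little)
  top 4b → 0xd → set [RI]
  rd@[11:9]=0x5 ⇒ $5
  imm@[8:0]=0x35 ⇒ #53
+0x06: 25 d3 ⇒ word 0xd325 (little)
  top 4b → 0xd → set [RI]
  rd@[11:9]=0x1 ⇒ $1
  imm@[8:0]=0x125 ⇒ #293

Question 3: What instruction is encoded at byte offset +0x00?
off 0x00: read 08 20 as little → 0x2008
  op=0x2008>>12=0x2 ⇒ beq (J)
  imm: (w>>0)&0xfff=0x8 → #8

beq #8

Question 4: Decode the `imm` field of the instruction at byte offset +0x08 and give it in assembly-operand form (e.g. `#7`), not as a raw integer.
+0x08: a0 df ⇒ word 0xdfa0 (little)
  top 4b → 0xd → set [RI]
  [11:9] rd=7 = $7
  [8:0] imm=416 = #416

#416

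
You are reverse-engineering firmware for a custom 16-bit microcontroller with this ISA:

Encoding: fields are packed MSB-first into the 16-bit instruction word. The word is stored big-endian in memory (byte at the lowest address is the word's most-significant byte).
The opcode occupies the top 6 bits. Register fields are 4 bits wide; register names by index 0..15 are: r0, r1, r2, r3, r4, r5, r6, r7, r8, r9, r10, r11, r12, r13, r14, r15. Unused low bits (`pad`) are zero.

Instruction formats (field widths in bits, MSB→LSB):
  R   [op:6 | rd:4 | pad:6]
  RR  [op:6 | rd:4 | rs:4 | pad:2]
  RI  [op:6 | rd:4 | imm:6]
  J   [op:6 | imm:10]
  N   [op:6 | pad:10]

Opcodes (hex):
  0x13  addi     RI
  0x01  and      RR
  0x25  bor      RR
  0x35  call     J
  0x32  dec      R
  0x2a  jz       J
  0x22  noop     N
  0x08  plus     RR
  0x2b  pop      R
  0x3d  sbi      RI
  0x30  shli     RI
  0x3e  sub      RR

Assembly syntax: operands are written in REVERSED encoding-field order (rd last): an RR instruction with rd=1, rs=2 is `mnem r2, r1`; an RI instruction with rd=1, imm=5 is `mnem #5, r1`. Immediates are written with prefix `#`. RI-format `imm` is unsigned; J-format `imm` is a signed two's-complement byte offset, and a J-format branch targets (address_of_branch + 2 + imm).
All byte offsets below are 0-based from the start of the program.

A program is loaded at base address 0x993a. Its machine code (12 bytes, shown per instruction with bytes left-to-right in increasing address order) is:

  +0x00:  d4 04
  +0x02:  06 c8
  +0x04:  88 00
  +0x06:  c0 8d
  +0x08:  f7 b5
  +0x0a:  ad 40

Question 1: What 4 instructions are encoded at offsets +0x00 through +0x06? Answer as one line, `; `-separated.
call #4; and r2, r11; noop; shli #13, r2

[00] d4 04 → 0xd404
  opcode bits[15:10]=0x35: call/J
  imm: (w>>0)&0x3ff=0x4 → #4
[02] 06 c8 → 0x06c8
  opcode bits[15:10]=0x1: and/RR
  rd: (w>>6)&0xf=0xb → r11
  rs: (w>>2)&0xf=0x2 → r2
[04] 88 00 → 0x8800
  opcode bits[15:10]=0x22: noop/N
[06] c0 8d → 0xc08d
  opcode bits[15:10]=0x30: shli/RI
  rd: (w>>6)&0xf=0x2 → r2
  imm: (w>>0)&0x3f=0xd → #13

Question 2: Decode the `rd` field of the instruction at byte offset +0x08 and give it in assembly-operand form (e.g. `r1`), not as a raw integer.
r14

[08] f7 b5 → 0xf7b5
  op=0xf7b5>>10=0x3d ⇒ sbi (RI)
  rd: (w>>6)&0xf=0xe → r14
  imm: (w>>0)&0x3f=0x35 → #53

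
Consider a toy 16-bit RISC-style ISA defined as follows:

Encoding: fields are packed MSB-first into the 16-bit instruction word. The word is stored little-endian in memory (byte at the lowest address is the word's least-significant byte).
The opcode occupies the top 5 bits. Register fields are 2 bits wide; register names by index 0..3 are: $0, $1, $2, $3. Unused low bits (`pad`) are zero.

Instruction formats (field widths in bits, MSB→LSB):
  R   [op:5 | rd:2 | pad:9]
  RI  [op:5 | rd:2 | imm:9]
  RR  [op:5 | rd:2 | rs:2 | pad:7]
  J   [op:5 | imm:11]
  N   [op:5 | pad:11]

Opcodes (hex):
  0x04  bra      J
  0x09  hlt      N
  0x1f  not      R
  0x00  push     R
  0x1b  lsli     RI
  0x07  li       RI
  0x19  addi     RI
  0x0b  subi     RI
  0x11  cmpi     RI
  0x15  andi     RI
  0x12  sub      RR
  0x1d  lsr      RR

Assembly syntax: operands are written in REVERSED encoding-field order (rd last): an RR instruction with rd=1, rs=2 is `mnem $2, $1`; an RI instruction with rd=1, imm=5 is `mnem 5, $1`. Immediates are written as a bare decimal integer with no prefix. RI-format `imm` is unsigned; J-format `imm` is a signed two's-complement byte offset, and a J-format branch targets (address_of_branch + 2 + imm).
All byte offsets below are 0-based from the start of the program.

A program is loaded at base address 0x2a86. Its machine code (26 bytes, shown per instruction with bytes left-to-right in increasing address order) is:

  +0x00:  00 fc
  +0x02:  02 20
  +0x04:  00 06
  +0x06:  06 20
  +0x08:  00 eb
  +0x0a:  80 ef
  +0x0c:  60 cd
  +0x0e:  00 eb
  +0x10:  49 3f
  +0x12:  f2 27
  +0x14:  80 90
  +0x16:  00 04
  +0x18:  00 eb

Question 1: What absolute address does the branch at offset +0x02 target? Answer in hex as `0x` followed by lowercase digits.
0x2a8c

@+02  little-endian(02 20) = 0x2002
  top 5b → 0x4 → bra [J]
  [10:0] imm=2 = 2
  target = base 0x2a86 + off 0x02 + 2 + imm 2 = 0x2a8c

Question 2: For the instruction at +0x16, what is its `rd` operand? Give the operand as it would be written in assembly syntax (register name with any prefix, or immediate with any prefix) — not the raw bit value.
$2

[16] 00 04 → 0x0400
  op=0x0400>>11=0x0 ⇒ push (R)
  [10:9] rd=2 = $2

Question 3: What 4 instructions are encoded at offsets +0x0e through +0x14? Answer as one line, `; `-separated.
lsr $2, $1; li 329, $3; bra -14; sub $1, $0

@+0e  little-endian(00 eb) = 0xeb00
  top 5b → 0x1d → lsr [RR]
  [10:9] rd=1 = $1
  [8:7] rs=2 = $2
@+10  little-endian(49 3f) = 0x3f49
  top 5b → 0x7 → li [RI]
  [10:9] rd=3 = $3
  [8:0] imm=329 = 329
@+12  little-endian(f2 27) = 0x27f2
  top 5b → 0x4 → bra [J]
  [10:0] imm=2034 (s11→-14) = -14
@+14  little-endian(80 90) = 0x9080
  top 5b → 0x12 → sub [RR]
  [10:9] rd=0 = $0
  [8:7] rs=1 = $1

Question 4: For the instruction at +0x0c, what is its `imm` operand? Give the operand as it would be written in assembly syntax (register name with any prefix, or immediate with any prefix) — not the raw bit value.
352

@+0c  little-endian(60 cd) = 0xcd60
  top 5b → 0x19 → addi [RI]
  [10:9] rd=2 = $2
  [8:0] imm=352 = 352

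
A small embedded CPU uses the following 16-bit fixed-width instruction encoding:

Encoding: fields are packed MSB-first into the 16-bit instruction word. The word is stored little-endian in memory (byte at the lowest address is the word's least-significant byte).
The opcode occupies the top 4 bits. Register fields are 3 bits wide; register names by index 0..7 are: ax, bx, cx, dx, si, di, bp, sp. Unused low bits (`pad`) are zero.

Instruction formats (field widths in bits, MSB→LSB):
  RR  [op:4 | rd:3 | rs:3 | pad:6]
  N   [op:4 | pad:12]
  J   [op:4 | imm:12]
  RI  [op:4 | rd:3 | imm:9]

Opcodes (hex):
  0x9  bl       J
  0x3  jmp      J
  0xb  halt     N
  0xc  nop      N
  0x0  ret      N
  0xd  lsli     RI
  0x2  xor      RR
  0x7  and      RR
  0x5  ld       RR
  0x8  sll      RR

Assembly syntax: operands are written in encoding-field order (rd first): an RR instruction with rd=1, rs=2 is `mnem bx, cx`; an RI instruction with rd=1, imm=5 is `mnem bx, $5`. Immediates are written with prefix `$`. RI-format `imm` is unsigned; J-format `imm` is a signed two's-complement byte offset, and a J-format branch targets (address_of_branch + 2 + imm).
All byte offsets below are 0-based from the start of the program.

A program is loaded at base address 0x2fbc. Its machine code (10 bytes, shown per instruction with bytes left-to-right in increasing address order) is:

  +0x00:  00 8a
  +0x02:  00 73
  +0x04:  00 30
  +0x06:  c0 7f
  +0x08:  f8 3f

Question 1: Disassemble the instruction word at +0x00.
[00] 00 8a → 0x8a00
  top 4b → 0x8 → sll [RR]
  rd@[11:9]=0x5 ⇒ di
  rs@[8:6]=0x0 ⇒ ax

sll di, ax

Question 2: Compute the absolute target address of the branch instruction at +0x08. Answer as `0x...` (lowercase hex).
+0x08: f8 3f ⇒ word 0x3ff8 (little)
  op=0x3ff8>>12=0x3 ⇒ jmp (J)
  imm@[11:0]=0xff8 (s12→-8) ⇒ $-8
  target = base 0x2fbc + off 0x08 + 2 + imm -8 = 0x2fbe

0x2fbe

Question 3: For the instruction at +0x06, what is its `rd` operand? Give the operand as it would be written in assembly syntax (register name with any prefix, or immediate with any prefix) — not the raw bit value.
sp

+0x06: c0 7f ⇒ word 0x7fc0 (little)
  opcode bits[15:12]=0x7: and/RR
  rd: (w>>9)&0x7=0x7 → sp
  rs: (w>>6)&0x7=0x7 → sp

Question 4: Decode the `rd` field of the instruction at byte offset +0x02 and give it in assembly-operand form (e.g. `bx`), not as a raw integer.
off 0x02: read 00 73 as little → 0x7300
  top 4b → 0x7 → and [RR]
  rd@[11:9]=0x1 ⇒ bx
  rs@[8:6]=0x4 ⇒ si

bx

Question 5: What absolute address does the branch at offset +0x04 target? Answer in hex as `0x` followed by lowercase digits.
0x2fc2

@+04  little-endian(00 30) = 0x3000
  op=0x3000>>12=0x3 ⇒ jmp (J)
  imm@[11:0]=0x0 ⇒ $0
  target = base 0x2fbc + off 0x04 + 2 + imm 0 = 0x2fc2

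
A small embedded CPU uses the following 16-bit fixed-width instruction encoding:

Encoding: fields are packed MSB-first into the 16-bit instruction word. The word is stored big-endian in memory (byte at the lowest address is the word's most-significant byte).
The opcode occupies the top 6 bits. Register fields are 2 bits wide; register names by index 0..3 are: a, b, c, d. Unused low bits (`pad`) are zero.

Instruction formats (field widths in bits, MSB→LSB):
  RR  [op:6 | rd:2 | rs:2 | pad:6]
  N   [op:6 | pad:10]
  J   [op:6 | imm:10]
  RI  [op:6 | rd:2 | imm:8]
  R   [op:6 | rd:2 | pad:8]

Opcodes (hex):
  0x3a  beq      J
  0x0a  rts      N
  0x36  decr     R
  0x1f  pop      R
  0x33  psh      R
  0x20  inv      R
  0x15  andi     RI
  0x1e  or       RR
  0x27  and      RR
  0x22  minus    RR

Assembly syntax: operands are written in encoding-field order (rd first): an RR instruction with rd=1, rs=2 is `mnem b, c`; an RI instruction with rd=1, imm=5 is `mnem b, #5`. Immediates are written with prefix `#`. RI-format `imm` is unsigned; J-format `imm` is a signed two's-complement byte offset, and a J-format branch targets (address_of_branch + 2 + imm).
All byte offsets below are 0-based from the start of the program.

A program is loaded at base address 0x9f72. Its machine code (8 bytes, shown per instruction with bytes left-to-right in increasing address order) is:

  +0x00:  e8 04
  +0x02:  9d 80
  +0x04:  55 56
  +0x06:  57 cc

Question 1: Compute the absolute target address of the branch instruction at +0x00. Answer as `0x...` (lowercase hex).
0x9f78

off 0x00: read e8 04 as big → 0xe804
  top 6b → 0x3a → beq [J]
  [9:0] imm=4 = #4
  target = base 0x9f72 + off 0x00 + 2 + imm 4 = 0x9f78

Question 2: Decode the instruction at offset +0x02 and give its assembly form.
and b, c

+0x02: 9d 80 ⇒ word 0x9d80 (big)
  op=0x9d80>>10=0x27 ⇒ and (RR)
  rd: (w>>8)&0x3=0x1 → b
  rs: (w>>6)&0x3=0x2 → c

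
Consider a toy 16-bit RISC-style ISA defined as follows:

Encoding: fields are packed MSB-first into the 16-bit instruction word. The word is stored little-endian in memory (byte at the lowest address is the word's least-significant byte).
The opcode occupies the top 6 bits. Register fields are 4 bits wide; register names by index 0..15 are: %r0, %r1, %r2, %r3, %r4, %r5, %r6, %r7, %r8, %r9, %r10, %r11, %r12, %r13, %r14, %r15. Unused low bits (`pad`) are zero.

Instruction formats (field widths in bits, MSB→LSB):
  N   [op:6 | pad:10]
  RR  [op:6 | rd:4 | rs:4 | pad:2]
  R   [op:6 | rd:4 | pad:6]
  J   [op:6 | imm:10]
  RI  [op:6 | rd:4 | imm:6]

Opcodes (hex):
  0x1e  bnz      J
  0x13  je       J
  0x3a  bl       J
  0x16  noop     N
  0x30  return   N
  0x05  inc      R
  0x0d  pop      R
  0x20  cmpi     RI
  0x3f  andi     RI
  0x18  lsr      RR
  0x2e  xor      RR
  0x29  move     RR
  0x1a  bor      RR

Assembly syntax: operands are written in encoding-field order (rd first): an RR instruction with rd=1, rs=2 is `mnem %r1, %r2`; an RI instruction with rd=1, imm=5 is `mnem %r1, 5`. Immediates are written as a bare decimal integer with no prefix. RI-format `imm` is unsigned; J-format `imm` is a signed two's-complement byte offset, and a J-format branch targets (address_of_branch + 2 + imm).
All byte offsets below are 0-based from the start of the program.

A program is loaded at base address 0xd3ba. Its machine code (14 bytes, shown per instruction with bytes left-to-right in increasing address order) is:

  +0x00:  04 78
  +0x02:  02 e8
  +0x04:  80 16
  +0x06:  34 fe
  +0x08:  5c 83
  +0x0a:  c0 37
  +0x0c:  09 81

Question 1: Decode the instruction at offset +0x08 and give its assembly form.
cmpi %r13, 28

[08] 5c 83 → 0x835c
  opcode bits[15:10]=0x20: cmpi/RI
  rd: (w>>6)&0xf=0xd → %r13
  imm: (w>>0)&0x3f=0x1c → 28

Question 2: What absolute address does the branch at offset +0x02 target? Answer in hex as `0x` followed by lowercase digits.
0xd3c0

@+02  little-endian(02 e8) = 0xe802
  opcode bits[15:10]=0x3a: bl/J
  [9:0] imm=2 = 2
  target = base 0xd3ba + off 0x02 + 2 + imm 2 = 0xd3c0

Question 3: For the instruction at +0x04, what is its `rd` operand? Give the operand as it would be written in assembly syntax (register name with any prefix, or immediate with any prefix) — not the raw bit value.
[04] 80 16 → 0x1680
  top 6b → 0x5 → inc [R]
  rd: (w>>6)&0xf=0xa → %r10

%r10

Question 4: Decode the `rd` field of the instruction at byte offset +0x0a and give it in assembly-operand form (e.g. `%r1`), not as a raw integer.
%r15

+0x0a: c0 37 ⇒ word 0x37c0 (little)
  top 6b → 0xd → pop [R]
  rd@[9:6]=0xf ⇒ %r15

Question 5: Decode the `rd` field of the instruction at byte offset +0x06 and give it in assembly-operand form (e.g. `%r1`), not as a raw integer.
%r8

off 0x06: read 34 fe as little → 0xfe34
  top 6b → 0x3f → andi [RI]
  [9:6] rd=8 = %r8
  [5:0] imm=52 = 52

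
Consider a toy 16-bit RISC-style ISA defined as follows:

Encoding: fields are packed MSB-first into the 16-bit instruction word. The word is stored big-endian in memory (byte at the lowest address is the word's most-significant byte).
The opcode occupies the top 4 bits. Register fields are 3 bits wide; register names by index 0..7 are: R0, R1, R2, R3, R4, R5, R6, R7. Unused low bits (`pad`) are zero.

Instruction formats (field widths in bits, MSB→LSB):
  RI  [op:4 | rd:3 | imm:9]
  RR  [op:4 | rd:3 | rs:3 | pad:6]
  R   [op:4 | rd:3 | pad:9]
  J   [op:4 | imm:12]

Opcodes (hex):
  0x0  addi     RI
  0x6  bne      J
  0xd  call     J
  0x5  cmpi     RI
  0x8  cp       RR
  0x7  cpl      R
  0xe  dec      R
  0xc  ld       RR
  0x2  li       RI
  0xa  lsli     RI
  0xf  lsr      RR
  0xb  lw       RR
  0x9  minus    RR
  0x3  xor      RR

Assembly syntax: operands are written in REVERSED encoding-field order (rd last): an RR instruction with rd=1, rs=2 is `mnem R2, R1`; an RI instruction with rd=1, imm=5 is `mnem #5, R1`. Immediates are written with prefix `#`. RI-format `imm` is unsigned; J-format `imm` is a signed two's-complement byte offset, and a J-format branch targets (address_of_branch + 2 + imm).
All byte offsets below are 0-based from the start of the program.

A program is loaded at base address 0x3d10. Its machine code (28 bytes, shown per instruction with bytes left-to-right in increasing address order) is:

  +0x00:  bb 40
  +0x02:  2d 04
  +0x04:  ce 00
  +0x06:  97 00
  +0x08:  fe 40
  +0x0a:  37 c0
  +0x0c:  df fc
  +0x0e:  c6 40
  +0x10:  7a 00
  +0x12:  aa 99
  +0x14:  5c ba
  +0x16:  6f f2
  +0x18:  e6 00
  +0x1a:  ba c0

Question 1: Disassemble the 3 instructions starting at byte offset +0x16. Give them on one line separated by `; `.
bne #-14; dec R3; lw R3, R5

@+16  big-endian(6f f2) = 0x6ff2
  op=0x6ff2>>12=0x6 ⇒ bne (J)
  [11:0] imm=4082 (s12→-14) = #-14
@+18  big-endian(e6 00) = 0xe600
  op=0xe600>>12=0xe ⇒ dec (R)
  [11:9] rd=3 = R3
@+1a  big-endian(ba c0) = 0xbac0
  op=0xbac0>>12=0xb ⇒ lw (RR)
  [11:9] rd=5 = R5
  [8:6] rs=3 = R3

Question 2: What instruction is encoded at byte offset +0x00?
lw R5, R5

[00] bb 40 → 0xbb40
  opcode bits[15:12]=0xb: lw/RR
  rd: (w>>9)&0x7=0x5 → R5
  rs: (w>>6)&0x7=0x5 → R5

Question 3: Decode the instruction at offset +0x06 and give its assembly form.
@+06  big-endian(97 00) = 0x9700
  opcode bits[15:12]=0x9: minus/RR
  rd@[11:9]=0x3 ⇒ R3
  rs@[8:6]=0x4 ⇒ R4

minus R4, R3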